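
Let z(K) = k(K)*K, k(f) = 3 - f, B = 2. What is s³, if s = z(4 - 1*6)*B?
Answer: -8000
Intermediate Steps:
z(K) = K*(3 - K) (z(K) = (3 - K)*K = K*(3 - K))
s = -20 (s = ((4 - 1*6)*(3 - (4 - 1*6)))*2 = ((4 - 6)*(3 - (4 - 6)))*2 = -2*(3 - 1*(-2))*2 = -2*(3 + 2)*2 = -2*5*2 = -10*2 = -20)
s³ = (-20)³ = -8000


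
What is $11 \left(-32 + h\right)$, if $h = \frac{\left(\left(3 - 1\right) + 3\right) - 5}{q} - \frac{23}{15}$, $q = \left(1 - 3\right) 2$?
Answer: $- \frac{5533}{15} \approx -368.87$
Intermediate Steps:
$q = -4$ ($q = \left(-2\right) 2 = -4$)
$h = - \frac{23}{15}$ ($h = \frac{\left(\left(3 - 1\right) + 3\right) - 5}{-4} - \frac{23}{15} = \left(\left(2 + 3\right) - 5\right) \left(- \frac{1}{4}\right) - \frac{23}{15} = \left(5 - 5\right) \left(- \frac{1}{4}\right) - \frac{23}{15} = 0 \left(- \frac{1}{4}\right) - \frac{23}{15} = 0 - \frac{23}{15} = - \frac{23}{15} \approx -1.5333$)
$11 \left(-32 + h\right) = 11 \left(-32 - \frac{23}{15}\right) = 11 \left(- \frac{503}{15}\right) = - \frac{5533}{15}$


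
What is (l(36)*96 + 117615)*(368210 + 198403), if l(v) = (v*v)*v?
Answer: 2604488216283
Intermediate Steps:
l(v) = v³ (l(v) = v²*v = v³)
(l(36)*96 + 117615)*(368210 + 198403) = (36³*96 + 117615)*(368210 + 198403) = (46656*96 + 117615)*566613 = (4478976 + 117615)*566613 = 4596591*566613 = 2604488216283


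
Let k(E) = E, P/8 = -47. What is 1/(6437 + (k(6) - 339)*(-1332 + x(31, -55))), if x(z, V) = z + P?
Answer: 1/564878 ≈ 1.7703e-6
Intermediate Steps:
P = -376 (P = 8*(-47) = -376)
x(z, V) = -376 + z (x(z, V) = z - 376 = -376 + z)
1/(6437 + (k(6) - 339)*(-1332 + x(31, -55))) = 1/(6437 + (6 - 339)*(-1332 + (-376 + 31))) = 1/(6437 - 333*(-1332 - 345)) = 1/(6437 - 333*(-1677)) = 1/(6437 + 558441) = 1/564878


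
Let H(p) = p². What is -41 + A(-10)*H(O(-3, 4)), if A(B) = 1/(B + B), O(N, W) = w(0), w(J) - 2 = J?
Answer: -206/5 ≈ -41.200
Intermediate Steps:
w(J) = 2 + J
O(N, W) = 2 (O(N, W) = 2 + 0 = 2)
A(B) = 1/(2*B)
-41 + A(-10)*H(O(-3, 4)) = -41 + ((½)/(-10))*2² = -41 + ((½)*(-⅒))*4 = -41 - 1/20*4 = -41 - ⅕ = -206/5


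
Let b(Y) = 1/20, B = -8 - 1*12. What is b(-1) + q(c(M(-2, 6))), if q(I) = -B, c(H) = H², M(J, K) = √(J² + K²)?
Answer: 401/20 ≈ 20.050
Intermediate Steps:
B = -20 (B = -8 - 12 = -20)
b(Y) = 1/20
q(I) = 20 (q(I) = -1*(-20) = 20)
b(-1) + q(c(M(-2, 6))) = 1/20 + 20 = 401/20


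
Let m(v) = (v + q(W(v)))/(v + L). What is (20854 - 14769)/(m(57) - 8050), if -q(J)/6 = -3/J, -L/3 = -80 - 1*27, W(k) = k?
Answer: -4855830/6423779 ≈ -0.75591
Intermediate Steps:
L = 321 (L = -3*(-80 - 1*27) = -3*(-80 - 27) = -3*(-107) = 321)
q(J) = 18/J (q(J) = -(-18)/J = 18/J)
m(v) = (v + 18/v)/(321 + v) (m(v) = (v + 18/v)/(v + 321) = (v + 18/v)/(321 + v))
(20854 - 14769)/(m(57) - 8050) = (20854 - 14769)/((18 + 57²)/(57*(321 + 57)) - 8050) = 6085/((1/57)*(18 + 3249)/378 - 8050) = 6085/((1/57)*(1/378)*3267 - 8050) = 6085/(121/798 - 8050) = 6085/(-6423779/798) = 6085*(-798/6423779) = -4855830/6423779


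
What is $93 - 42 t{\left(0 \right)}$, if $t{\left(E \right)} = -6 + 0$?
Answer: $345$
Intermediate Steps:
$t{\left(E \right)} = -6$
$93 - 42 t{\left(0 \right)} = 93 - -252 = 93 + 252 = 345$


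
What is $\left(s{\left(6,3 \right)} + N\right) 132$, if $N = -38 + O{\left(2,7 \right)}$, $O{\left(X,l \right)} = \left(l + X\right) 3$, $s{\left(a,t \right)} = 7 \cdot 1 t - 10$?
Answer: $0$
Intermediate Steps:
$s{\left(a,t \right)} = -10 + 7 t$ ($s{\left(a,t \right)} = 7 t - 10 = -10 + 7 t$)
$O{\left(X,l \right)} = 3 X + 3 l$ ($O{\left(X,l \right)} = \left(X + l\right) 3 = 3 X + 3 l$)
$N = -11$ ($N = -38 + \left(3 \cdot 2 + 3 \cdot 7\right) = -38 + \left(6 + 21\right) = -38 + 27 = -11$)
$\left(s{\left(6,3 \right)} + N\right) 132 = \left(\left(-10 + 7 \cdot 3\right) - 11\right) 132 = \left(\left(-10 + 21\right) - 11\right) 132 = \left(11 - 11\right) 132 = 0 \cdot 132 = 0$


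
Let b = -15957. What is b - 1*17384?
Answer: -33341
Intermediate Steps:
b - 1*17384 = -15957 - 1*17384 = -15957 - 17384 = -33341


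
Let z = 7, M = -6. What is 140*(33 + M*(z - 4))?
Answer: 2100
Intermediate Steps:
140*(33 + M*(z - 4)) = 140*(33 - 6*(7 - 4)) = 140*(33 - 6*3) = 140*(33 - 18) = 140*15 = 2100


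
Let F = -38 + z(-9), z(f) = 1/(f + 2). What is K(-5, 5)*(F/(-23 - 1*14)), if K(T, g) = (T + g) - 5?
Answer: -1335/259 ≈ -5.1544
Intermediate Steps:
z(f) = 1/(2 + f)
K(T, g) = -5 + T + g
F = -267/7 (F = -38 + 1/(2 - 9) = -38 + 1/(-7) = -38 - ⅐ = -267/7 ≈ -38.143)
K(-5, 5)*(F/(-23 - 1*14)) = (-5 - 5 + 5)*(-267/(7*(-23 - 1*14))) = -(-1335)/(7*(-23 - 14)) = -(-1335)/(7*(-37)) = -(-1335)*(-1)/(7*37) = -5*267/259 = -1335/259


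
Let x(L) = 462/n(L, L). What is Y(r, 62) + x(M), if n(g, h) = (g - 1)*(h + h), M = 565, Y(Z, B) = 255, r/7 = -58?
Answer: 27086177/106220 ≈ 255.00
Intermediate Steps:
r = -406 (r = 7*(-58) = -406)
n(g, h) = 2*h*(-1 + g) (n(g, h) = (-1 + g)*(2*h) = 2*h*(-1 + g))
x(L) = 231/(L*(-1 + L)) (x(L) = 462/((2*L*(-1 + L))) = 462*(1/(2*L*(-1 + L))) = 231/(L*(-1 + L)))
Y(r, 62) + x(M) = 255 + 231/(565*(-1 + 565)) = 255 + 231*(1/565)/564 = 255 + 231*(1/565)*(1/564) = 255 + 77/106220 = 27086177/106220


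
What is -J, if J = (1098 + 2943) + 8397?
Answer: -12438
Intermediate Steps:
J = 12438 (J = 4041 + 8397 = 12438)
-J = -1*12438 = -12438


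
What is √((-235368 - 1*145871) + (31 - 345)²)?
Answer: I*√282643 ≈ 531.64*I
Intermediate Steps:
√((-235368 - 1*145871) + (31 - 345)²) = √((-235368 - 145871) + (-314)²) = √(-381239 + 98596) = √(-282643) = I*√282643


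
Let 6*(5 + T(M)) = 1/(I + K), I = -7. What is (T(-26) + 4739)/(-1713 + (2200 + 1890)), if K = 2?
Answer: 142019/71310 ≈ 1.9916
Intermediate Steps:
T(M) = -151/30 (T(M) = -5 + 1/(6*(-7 + 2)) = -5 + (⅙)/(-5) = -5 + (⅙)*(-⅕) = -5 - 1/30 = -151/30)
(T(-26) + 4739)/(-1713 + (2200 + 1890)) = (-151/30 + 4739)/(-1713 + (2200 + 1890)) = 142019/(30*(-1713 + 4090)) = (142019/30)/2377 = (142019/30)*(1/2377) = 142019/71310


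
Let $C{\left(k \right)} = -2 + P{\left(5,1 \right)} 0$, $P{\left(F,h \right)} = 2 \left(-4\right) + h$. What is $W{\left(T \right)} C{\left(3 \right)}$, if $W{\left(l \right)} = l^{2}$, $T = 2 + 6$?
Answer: $-128$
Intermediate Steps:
$T = 8$
$P{\left(F,h \right)} = -8 + h$
$C{\left(k \right)} = -2$ ($C{\left(k \right)} = -2 + \left(-8 + 1\right) 0 = -2 - 0 = -2 + 0 = -2$)
$W{\left(T \right)} C{\left(3 \right)} = 8^{2} \left(-2\right) = 64 \left(-2\right) = -128$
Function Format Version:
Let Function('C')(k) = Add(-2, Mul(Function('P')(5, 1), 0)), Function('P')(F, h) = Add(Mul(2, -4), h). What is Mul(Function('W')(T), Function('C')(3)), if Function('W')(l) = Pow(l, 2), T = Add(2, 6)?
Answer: -128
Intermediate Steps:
T = 8
Function('P')(F, h) = Add(-8, h)
Function('C')(k) = -2 (Function('C')(k) = Add(-2, Mul(Add(-8, 1), 0)) = Add(-2, Mul(-7, 0)) = Add(-2, 0) = -2)
Mul(Function('W')(T), Function('C')(3)) = Mul(Pow(8, 2), -2) = Mul(64, -2) = -128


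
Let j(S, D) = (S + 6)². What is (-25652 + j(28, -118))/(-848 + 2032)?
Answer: -1531/74 ≈ -20.689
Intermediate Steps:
j(S, D) = (6 + S)²
(-25652 + j(28, -118))/(-848 + 2032) = (-25652 + (6 + 28)²)/(-848 + 2032) = (-25652 + 34²)/1184 = (-25652 + 1156)*(1/1184) = -24496*1/1184 = -1531/74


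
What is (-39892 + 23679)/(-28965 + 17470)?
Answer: 16213/11495 ≈ 1.4104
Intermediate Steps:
(-39892 + 23679)/(-28965 + 17470) = -16213/(-11495) = -16213*(-1/11495) = 16213/11495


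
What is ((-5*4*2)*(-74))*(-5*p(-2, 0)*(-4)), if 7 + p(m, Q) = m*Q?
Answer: -414400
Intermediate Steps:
p(m, Q) = -7 + Q*m (p(m, Q) = -7 + m*Q = -7 + Q*m)
((-5*4*2)*(-74))*(-5*p(-2, 0)*(-4)) = ((-5*4*2)*(-74))*(-5*(-7 + 0*(-2))*(-4)) = (-20*2*(-74))*(-5*(-7 + 0)*(-4)) = (-40*(-74))*(-5*(-7)*(-4)) = 2960*(35*(-4)) = 2960*(-140) = -414400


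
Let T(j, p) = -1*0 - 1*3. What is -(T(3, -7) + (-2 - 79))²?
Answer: -7056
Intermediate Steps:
T(j, p) = -3 (T(j, p) = 0 - 3 = -3)
-(T(3, -7) + (-2 - 79))² = -(-3 + (-2 - 79))² = -(-3 - 81)² = -1*(-84)² = -1*7056 = -7056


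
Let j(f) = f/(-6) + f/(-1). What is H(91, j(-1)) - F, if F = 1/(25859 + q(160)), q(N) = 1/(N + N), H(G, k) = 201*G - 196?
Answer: 149733971375/8274881 ≈ 18095.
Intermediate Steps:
j(f) = -7*f/6 (j(f) = f*(-1/6) + f*(-1) = -f/6 - f = -7*f/6)
H(G, k) = -196 + 201*G
q(N) = 1/(2*N)
F = 320/8274881 (F = 1/(25859 + (1/2)/160) = 1/(25859 + (1/2)*(1/160)) = 1/(25859 + 1/320) = 1/(8274881/320) = 320/8274881 ≈ 3.8671e-5)
H(91, j(-1)) - F = (-196 + 201*91) - 1*320/8274881 = (-196 + 18291) - 320/8274881 = 18095 - 320/8274881 = 149733971375/8274881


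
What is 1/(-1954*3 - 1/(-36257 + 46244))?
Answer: -9987/58543795 ≈ -0.00017059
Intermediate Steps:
1/(-1954*3 - 1/(-36257 + 46244)) = 1/(-5862 - 1/9987) = 1/(-58543795/9987) = -9987/58543795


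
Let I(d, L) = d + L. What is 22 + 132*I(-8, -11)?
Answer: -2486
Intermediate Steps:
I(d, L) = L + d
22 + 132*I(-8, -11) = 22 + 132*(-11 - 8) = 22 + 132*(-19) = 22 - 2508 = -2486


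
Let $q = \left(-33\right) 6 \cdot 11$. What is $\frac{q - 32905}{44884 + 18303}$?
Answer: $- \frac{35083}{63187} \approx -0.55523$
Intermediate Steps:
$q = -2178$ ($q = \left(-198\right) 11 = -2178$)
$\frac{q - 32905}{44884 + 18303} = \frac{-2178 - 32905}{44884 + 18303} = - \frac{35083}{63187}$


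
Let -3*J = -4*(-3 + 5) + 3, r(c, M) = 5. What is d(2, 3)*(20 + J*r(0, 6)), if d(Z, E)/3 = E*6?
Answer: 1530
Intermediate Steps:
d(Z, E) = 18*E (d(Z, E) = 3*(E*6) = 3*(6*E) = 18*E)
J = 5/3 (J = -(-4*(-3 + 5) + 3)/3 = -(-4*2 + 3)/3 = -(-8 + 3)/3 = -⅓*(-5) = 5/3 ≈ 1.6667)
d(2, 3)*(20 + J*r(0, 6)) = (18*3)*(20 + (5/3)*5) = 54*(20 + 25/3) = 54*(85/3) = 1530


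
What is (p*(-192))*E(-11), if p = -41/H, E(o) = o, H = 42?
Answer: -14432/7 ≈ -2061.7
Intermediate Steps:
p = -41/42 ≈ -0.97619
(p*(-192))*E(-11) = -41/42*(-192)*(-11) = (1312/7)*(-11) = -14432/7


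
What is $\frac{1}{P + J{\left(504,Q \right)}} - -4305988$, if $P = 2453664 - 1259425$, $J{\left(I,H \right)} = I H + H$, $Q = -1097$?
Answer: $\frac{2756926040953}{640254} \approx 4.306 \cdot 10^{6}$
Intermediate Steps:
$J{\left(I,H \right)} = H + H I$ ($J{\left(I,H \right)} = H I + H = H + H I$)
$P = 1194239$
$\frac{1}{P + J{\left(504,Q \right)}} - -4305988 = \frac{1}{1194239 - 1097 \left(1 + 504\right)} - -4305988 = \frac{1}{1194239 - 553985} + 4305988 = \frac{1}{640254} + 4305988 = \frac{2756926040953}{640254}$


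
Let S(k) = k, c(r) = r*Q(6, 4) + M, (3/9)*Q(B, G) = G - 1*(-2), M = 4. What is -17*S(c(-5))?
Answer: 1462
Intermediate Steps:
Q(B, G) = 6 + 3*G (Q(B, G) = 3*(G - 1*(-2)) = 3*(G + 2) = 3*(2 + G) = 6 + 3*G)
c(r) = 4 + 18*r (c(r) = r*(6 + 3*4) + 4 = r*(6 + 12) + 4 = r*18 + 4 = 18*r + 4 = 4 + 18*r)
-17*S(c(-5)) = -17*(4 + 18*(-5)) = -17*(4 - 90) = -17*(-86) = 1462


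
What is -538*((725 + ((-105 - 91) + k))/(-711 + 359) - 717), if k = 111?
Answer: 4253966/11 ≈ 3.8672e+5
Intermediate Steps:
-538*((725 + ((-105 - 91) + k))/(-711 + 359) - 717) = -538*((725 + ((-105 - 91) + 111))/(-711 + 359) - 717) = -538*((725 + (-196 + 111))/(-352) - 717) = -538*((725 - 85)*(-1/352) - 717) = -538*(640*(-1/352) - 717) = -538*(-20/11 - 717) = -538*(-7907/11) = 4253966/11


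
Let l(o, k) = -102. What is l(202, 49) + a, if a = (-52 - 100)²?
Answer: 23002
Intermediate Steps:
a = 23104 (a = (-152)² = 23104)
l(202, 49) + a = -102 + 23104 = 23002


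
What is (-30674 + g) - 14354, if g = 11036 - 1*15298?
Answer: -49290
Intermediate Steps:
g = -4262 (g = 11036 - 15298 = -4262)
(-30674 + g) - 14354 = (-30674 - 4262) - 14354 = -34936 - 14354 = -49290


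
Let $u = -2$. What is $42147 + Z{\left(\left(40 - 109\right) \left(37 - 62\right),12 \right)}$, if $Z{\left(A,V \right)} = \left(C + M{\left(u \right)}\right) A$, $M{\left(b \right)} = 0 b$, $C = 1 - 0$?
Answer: $43872$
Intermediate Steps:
$C = 1$ ($C = 1 + 0 = 1$)
$M{\left(b \right)} = 0$
$Z{\left(A,V \right)} = A$ ($Z{\left(A,V \right)} = \left(1 + 0\right) A = 1 A = A$)
$42147 + Z{\left(\left(40 - 109\right) \left(37 - 62\right),12 \right)} = 42147 + \left(40 - 109\right) \left(37 - 62\right) = 42147 - -1725 = 42147 + 1725 = 43872$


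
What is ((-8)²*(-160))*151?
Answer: -1546240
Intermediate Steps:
((-8)²*(-160))*151 = (64*(-160))*151 = -10240*151 = -1546240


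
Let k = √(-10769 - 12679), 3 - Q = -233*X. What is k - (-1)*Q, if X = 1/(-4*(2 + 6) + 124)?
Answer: 509/92 + 2*I*√5862 ≈ 5.5326 + 153.13*I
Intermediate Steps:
X = 1/92 (X = 1/(-4*8 + 124) = 1/(-32 + 124) = 1/92 ≈ 0.010870)
Q = 509/92 (Q = 3 - (-233)/92 = 3 - 1*(-233/92) = 3 + 233/92 = 509/92 ≈ 5.5326)
k = 2*I*√5862 (k = √(-23448) = 2*I*√5862 ≈ 153.13*I)
k - (-1)*Q = 2*I*√5862 - (-1)*509/92 = 2*I*√5862 - 1*(-509/92) = 2*I*√5862 + 509/92 = 509/92 + 2*I*√5862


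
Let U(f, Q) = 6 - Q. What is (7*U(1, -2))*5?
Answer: 280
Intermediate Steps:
(7*U(1, -2))*5 = (7*(6 - 1*(-2)))*5 = (7*(6 + 2))*5 = (7*8)*5 = 56*5 = 280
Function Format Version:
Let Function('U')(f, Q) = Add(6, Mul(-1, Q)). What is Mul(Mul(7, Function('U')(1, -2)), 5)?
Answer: 280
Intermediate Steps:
Mul(Mul(7, Function('U')(1, -2)), 5) = Mul(Mul(7, Add(6, Mul(-1, -2))), 5) = Mul(Mul(7, Add(6, 2)), 5) = Mul(Mul(7, 8), 5) = Mul(56, 5) = 280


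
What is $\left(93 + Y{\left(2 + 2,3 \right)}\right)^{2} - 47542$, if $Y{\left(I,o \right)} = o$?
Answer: $-38326$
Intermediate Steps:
$\left(93 + Y{\left(2 + 2,3 \right)}\right)^{2} - 47542 = \left(93 + 3\right)^{2} - 47542 = 96^{2} - 47542 = 9216 - 47542 = -38326$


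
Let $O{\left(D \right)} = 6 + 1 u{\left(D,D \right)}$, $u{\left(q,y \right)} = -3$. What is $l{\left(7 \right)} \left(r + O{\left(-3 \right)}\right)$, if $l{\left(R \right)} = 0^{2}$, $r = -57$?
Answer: $0$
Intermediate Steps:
$O{\left(D \right)} = 3$ ($O{\left(D \right)} = 6 + 1 \left(-3\right) = 6 - 3 = 3$)
$l{\left(R \right)} = 0$
$l{\left(7 \right)} \left(r + O{\left(-3 \right)}\right) = 0 \left(-57 + 3\right) = 0 \left(-54\right) = 0$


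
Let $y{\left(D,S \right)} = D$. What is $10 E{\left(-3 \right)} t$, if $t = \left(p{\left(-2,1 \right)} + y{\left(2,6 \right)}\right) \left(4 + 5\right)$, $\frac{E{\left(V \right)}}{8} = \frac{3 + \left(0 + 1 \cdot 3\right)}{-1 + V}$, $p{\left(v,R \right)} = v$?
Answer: $0$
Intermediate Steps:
$E{\left(V \right)} = \frac{48}{-1 + V}$ ($E{\left(V \right)} = 8 \frac{3 + \left(0 + 1 \cdot 3\right)}{-1 + V} = 8 \frac{3 + \left(0 + 3\right)}{-1 + V} = 8 \frac{3 + 3}{-1 + V} = 8 \frac{6}{-1 + V} = \frac{48}{-1 + V}$)
$t = 0$ ($t = \left(-2 + 2\right) \left(4 + 5\right) = 0 \cdot 9 = 0$)
$10 E{\left(-3 \right)} t = 10 \frac{48}{-1 - 3} \cdot 0 = 10 \frac{48}{-4} \cdot 0 = 10 \cdot 48 \left(- \frac{1}{4}\right) 0 = 10 \left(-12\right) 0 = \left(-120\right) 0 = 0$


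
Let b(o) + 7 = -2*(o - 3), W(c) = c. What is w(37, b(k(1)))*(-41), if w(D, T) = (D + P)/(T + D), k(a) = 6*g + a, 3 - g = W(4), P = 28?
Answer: -2665/46 ≈ -57.935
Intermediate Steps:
g = -1 (g = 3 - 1*4 = 3 - 4 = -1)
k(a) = -6 + a (k(a) = 6*(-1) + a = -6 + a)
b(o) = -1 - 2*o (b(o) = -7 - 2*(o - 3) = -7 - 2*(-3 + o) = -7 + (6 - 2*o) = -1 - 2*o)
w(D, T) = (28 + D)/(D + T) (w(D, T) = (D + 28)/(T + D) = (28 + D)/(D + T))
w(37, b(k(1)))*(-41) = ((28 + 37)/(37 + (-1 - 2*(-6 + 1))))*(-41) = (65/(37 + (-1 - 2*(-5))))*(-41) = (65/(37 + (-1 + 10)))*(-41) = (65/(37 + 9))*(-41) = (65/46)*(-41) = -2665/46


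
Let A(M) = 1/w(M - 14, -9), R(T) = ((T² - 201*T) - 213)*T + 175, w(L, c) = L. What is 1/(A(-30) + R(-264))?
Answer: -44/1423498253 ≈ -3.0910e-8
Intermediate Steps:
R(T) = 175 + T*(-213 + T² - 201*T) (R(T) = (-213 + T² - 201*T)*T + 175 = T*(-213 + T² - 201*T) + 175 = 175 + T*(-213 + T² - 201*T))
A(M) = 1/(-14 + M) (A(M) = 1/(M - 14) = 1/(-14 + M))
1/(A(-30) + R(-264)) = 1/(1/(-14 - 30) + (175 + (-264)³ - 213*(-264) - 201*(-264)²)) = 1/(1/(-44) + (175 - 18399744 + 56232 - 201*69696)) = 1/(-1/44 + (175 - 18399744 + 56232 - 14008896)) = 1/(-1/44 - 32352233) = 1/(-1423498253/44) = -44/1423498253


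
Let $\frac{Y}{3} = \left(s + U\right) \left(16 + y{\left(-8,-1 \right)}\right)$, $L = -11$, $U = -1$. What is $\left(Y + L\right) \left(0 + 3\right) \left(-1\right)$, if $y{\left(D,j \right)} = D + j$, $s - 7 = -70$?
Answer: $4065$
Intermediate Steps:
$s = -63$ ($s = 7 - 70 = -63$)
$Y = -1344$ ($Y = 3 \left(-63 - 1\right) \left(16 - 9\right) = 3 \left(- 64 \left(16 - 9\right)\right) = 3 \left(\left(-64\right) 7\right) = 3 \left(-448\right) = -1344$)
$\left(Y + L\right) \left(0 + 3\right) \left(-1\right) = \left(-1344 - 11\right) \left(0 + 3\right) \left(-1\right) = - 1355 \cdot 3 \left(-1\right) = \left(-1355\right) \left(-3\right) = 4065$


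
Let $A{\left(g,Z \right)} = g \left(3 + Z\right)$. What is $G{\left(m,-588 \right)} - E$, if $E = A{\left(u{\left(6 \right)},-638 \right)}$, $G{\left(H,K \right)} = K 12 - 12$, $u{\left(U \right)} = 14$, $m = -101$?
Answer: $1822$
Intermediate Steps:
$G{\left(H,K \right)} = -12 + 12 K$ ($G{\left(H,K \right)} = 12 K - 12 = -12 + 12 K$)
$E = -8890$ ($E = 14 \left(3 - 638\right) = 14 \left(-635\right) = -8890$)
$G{\left(m,-588 \right)} - E = \left(-12 + 12 \left(-588\right)\right) - -8890 = \left(-12 - 7056\right) + 8890 = -7068 + 8890 = 1822$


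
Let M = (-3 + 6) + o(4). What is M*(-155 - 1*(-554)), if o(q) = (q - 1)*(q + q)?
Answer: 10773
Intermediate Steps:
o(q) = 2*q*(-1 + q) (o(q) = (-1 + q)*(2*q) = 2*q*(-1 + q))
M = 27 (M = (-3 + 6) + 2*4*(-1 + 4) = 3 + 2*4*3 = 3 + 24 = 27)
M*(-155 - 1*(-554)) = 27*(-155 - 1*(-554)) = 27*(-155 + 554) = 27*399 = 10773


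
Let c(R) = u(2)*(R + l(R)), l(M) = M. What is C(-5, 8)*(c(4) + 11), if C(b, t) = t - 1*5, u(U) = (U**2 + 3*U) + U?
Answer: 321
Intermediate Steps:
u(U) = U**2 + 4*U
C(b, t) = -5 + t (C(b, t) = t - 5 = -5 + t)
c(R) = 24*R (c(R) = (2*(4 + 2))*(R + R) = (2*6)*(2*R) = 12*(2*R) = 24*R)
C(-5, 8)*(c(4) + 11) = (-5 + 8)*(24*4 + 11) = 3*(96 + 11) = 3*107 = 321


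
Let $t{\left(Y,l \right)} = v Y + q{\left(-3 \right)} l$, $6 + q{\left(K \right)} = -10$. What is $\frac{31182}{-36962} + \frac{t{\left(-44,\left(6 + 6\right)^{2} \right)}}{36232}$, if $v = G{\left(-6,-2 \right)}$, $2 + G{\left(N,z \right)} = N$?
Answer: $- \frac{75121003}{83700449} \approx -0.8975$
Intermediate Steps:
$G{\left(N,z \right)} = -2 + N$
$q{\left(K \right)} = -16$ ($q{\left(K \right)} = -6 - 10 = -16$)
$v = -8$ ($v = -2 - 6 = -8$)
$t{\left(Y,l \right)} = - 16 l - 8 Y$ ($t{\left(Y,l \right)} = - 8 Y - 16 l = - 16 l - 8 Y$)
$\frac{31182}{-36962} + \frac{t{\left(-44,\left(6 + 6\right)^{2} \right)}}{36232} = \frac{31182}{-36962} + \frac{- 16 \left(6 + 6\right)^{2} - -352}{36232} = 31182 \left(- \frac{1}{36962}\right) + \left(- 16 \cdot 12^{2} + 352\right) \frac{1}{36232} = - \frac{15591}{18481} + \left(\left(-16\right) 144 + 352\right) \frac{1}{36232} = - \frac{15591}{18481} + \left(-2304 + 352\right) \frac{1}{36232} = - \frac{15591}{18481} - \frac{244}{4529} = - \frac{75121003}{83700449}$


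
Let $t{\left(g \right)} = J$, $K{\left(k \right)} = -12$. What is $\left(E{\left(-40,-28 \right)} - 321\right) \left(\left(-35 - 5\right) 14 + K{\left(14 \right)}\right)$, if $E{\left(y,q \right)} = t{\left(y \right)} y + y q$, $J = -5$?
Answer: $-571428$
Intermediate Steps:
$t{\left(g \right)} = -5$
$E{\left(y,q \right)} = - 5 y + q y$ ($E{\left(y,q \right)} = - 5 y + y q = - 5 y + q y$)
$\left(E{\left(-40,-28 \right)} - 321\right) \left(\left(-35 - 5\right) 14 + K{\left(14 \right)}\right) = \left(- 40 \left(-5 - 28\right) - 321\right) \left(\left(-35 - 5\right) 14 - 12\right) = \left(\left(-40\right) \left(-33\right) - 321\right) \left(\left(-40\right) 14 - 12\right) = \left(1320 - 321\right) \left(-560 - 12\right) = 999 \left(-572\right) = -571428$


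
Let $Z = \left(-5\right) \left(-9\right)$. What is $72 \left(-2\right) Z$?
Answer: $-6480$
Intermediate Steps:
$Z = 45$
$72 \left(-2\right) Z = 72 \left(-2\right) 45 = \left(-144\right) 45 = -6480$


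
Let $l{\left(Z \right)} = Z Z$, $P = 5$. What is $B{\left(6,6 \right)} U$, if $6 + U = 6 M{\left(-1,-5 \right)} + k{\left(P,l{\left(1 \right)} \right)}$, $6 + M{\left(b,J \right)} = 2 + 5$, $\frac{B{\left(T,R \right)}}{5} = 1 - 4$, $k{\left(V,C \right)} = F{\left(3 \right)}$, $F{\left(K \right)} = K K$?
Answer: $-135$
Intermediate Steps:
$F{\left(K \right)} = K^{2}$
$l{\left(Z \right)} = Z^{2}$
$k{\left(V,C \right)} = 9$ ($k{\left(V,C \right)} = 3^{2} = 9$)
$B{\left(T,R \right)} = -15$ ($B{\left(T,R \right)} = 5 \left(1 - 4\right) = 5 \left(-3\right) = -15$)
$M{\left(b,J \right)} = 1$ ($M{\left(b,J \right)} = -6 + \left(2 + 5\right) = -6 + 7 = 1$)
$U = 9$ ($U = -6 + \left(6 \cdot 1 + 9\right) = -6 + \left(6 + 9\right) = -6 + 15 = 9$)
$B{\left(6,6 \right)} U = \left(-15\right) 9 = -135$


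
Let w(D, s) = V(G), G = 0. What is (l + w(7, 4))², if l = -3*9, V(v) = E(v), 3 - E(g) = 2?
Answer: 676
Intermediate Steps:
E(g) = 1 (E(g) = 3 - 1*2 = 3 - 2 = 1)
V(v) = 1
w(D, s) = 1
l = -27
(l + w(7, 4))² = (-27 + 1)² = (-26)² = 676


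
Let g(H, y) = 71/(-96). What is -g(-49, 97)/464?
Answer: 71/44544 ≈ 0.0015939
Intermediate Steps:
g(H, y) = -71/96 (g(H, y) = 71*(-1/96) = -71/96)
-g(-49, 97)/464 = -1*(-71/96)/464 = (71/96)*(1/464) = 71/44544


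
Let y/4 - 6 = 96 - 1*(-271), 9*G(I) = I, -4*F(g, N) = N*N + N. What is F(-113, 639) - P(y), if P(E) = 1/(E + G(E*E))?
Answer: -228965662089/2239492 ≈ -1.0224e+5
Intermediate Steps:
F(g, N) = -N/4 - N**2/4 (F(g, N) = -(N*N + N)/4 = -(N**2 + N)/4 = -(N + N**2)/4 = -N/4 - N**2/4)
G(I) = I/9
y = 1492 (y = 24 + 4*(96 - 1*(-271)) = 24 + 4*(96 + 271) = 24 + 4*367 = 24 + 1468 = 1492)
P(E) = 1/(E + E**2/9) (P(E) = 1/(E + (E*E)/9) = 1/(E + E**2/9))
F(-113, 639) - P(y) = -1/4*639*(1 + 639) - 9/(1492*(9 + 1492)) = -1/4*639*640 - 9/(1492*1501) = -102240 - 9/(1492*1501) = -102240 - 1*9/2239492 = -102240 - 9/2239492 = -228965662089/2239492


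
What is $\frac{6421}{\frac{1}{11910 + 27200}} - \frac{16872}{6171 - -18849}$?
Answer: $\frac{523596269944}{2085} \approx 2.5113 \cdot 10^{8}$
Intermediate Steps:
$\frac{6421}{\frac{1}{11910 + 27200}} - \frac{16872}{6171 - -18849} = \frac{6421}{\frac{1}{39110}} - \frac{16872}{6171 + 18849} = 6421 \frac{1}{\frac{1}{39110}} - \frac{16872}{25020} = 6421 \cdot 39110 - \frac{1406}{2085} = 251125310 - \frac{1406}{2085} = \frac{523596269944}{2085}$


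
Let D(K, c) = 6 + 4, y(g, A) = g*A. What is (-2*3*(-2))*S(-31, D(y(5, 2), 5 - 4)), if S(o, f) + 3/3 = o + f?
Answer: -264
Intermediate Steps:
y(g, A) = A*g
D(K, c) = 10
S(o, f) = -1 + f + o (S(o, f) = -1 + (o + f) = -1 + (f + o) = -1 + f + o)
(-2*3*(-2))*S(-31, D(y(5, 2), 5 - 4)) = (-2*3*(-2))*(-1 + 10 - 31) = -6*(-2)*(-22) = 12*(-22) = -264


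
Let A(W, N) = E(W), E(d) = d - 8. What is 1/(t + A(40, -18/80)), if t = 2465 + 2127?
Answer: 1/4624 ≈ 0.00021626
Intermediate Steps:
E(d) = -8 + d
A(W, N) = -8 + W
t = 4592
1/(t + A(40, -18/80)) = 1/(4592 + (-8 + 40)) = 1/(4592 + 32) = 1/4624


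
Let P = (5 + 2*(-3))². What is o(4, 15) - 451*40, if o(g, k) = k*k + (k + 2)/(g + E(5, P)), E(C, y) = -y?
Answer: -53428/3 ≈ -17809.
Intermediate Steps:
P = 1 (P = (5 - 6)² = (-1)² = 1)
o(g, k) = k² + (2 + k)/(-1 + g) (o(g, k) = k*k + (k + 2)/(g - 1*1) = k² + (2 + k)/(g - 1) = k² + (2 + k)/(-1 + g))
o(4, 15) - 451*40 = (2 + 15 - 1*15² + 4*15²)/(-1 + 4) - 451*40 = (2 + 15 - 1*225 + 4*225)/3 - 18040 = (2 + 15 - 225 + 900)/3 - 18040 = (⅓)*692 - 18040 = 692/3 - 18040 = -53428/3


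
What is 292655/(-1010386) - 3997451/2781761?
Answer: -4853064791541/2810652369746 ≈ -1.7267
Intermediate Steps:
292655/(-1010386) - 3997451/2781761 = 292655*(-1/1010386) - 3997451*1/2781761 = -292655/1010386 - 3997451/2781761 = -4853064791541/2810652369746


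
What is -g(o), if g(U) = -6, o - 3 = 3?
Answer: 6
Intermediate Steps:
o = 6 (o = 3 + 3 = 6)
-g(o) = -1*(-6) = 6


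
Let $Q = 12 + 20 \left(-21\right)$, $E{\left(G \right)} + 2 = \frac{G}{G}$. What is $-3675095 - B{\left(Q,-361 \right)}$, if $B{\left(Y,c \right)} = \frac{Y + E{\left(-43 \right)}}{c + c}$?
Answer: $- \frac{2653418999}{722} \approx -3.6751 \cdot 10^{6}$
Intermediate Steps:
$E{\left(G \right)} = -1$ ($E{\left(G \right)} = -2 + \frac{G}{G} = -2 + 1 = -1$)
$Q = -408$ ($Q = 12 - 420 = -408$)
$B{\left(Y,c \right)} = \frac{-1 + Y}{2 c}$ ($B{\left(Y,c \right)} = \frac{Y - 1}{c + c} = \frac{-1 + Y}{2 c}$)
$-3675095 - B{\left(Q,-361 \right)} = -3675095 - \frac{-1 - 408}{2 \left(-361\right)} = -3675095 - \frac{1}{2} \left(- \frac{1}{361}\right) \left(-409\right) = -3675095 - \frac{409}{722} = - \frac{2653418999}{722}$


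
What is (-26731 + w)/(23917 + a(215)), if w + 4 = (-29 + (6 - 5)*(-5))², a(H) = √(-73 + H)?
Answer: -611772943/572022747 + 25579*√142/572022747 ≈ -1.0690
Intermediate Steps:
w = 1152 (w = -4 + (-29 + (6 - 5)*(-5))² = -4 + (-29 + 1*(-5))² = -4 + (-29 - 5)² = -4 + (-34)² = -4 + 1156 = 1152)
(-26731 + w)/(23917 + a(215)) = (-26731 + 1152)/(23917 + √(-73 + 215)) = -25579/(23917 + √142)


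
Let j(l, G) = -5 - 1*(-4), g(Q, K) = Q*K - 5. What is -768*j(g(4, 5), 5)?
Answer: 768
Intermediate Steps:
g(Q, K) = -5 + K*Q (g(Q, K) = K*Q - 5 = -5 + K*Q)
j(l, G) = -1 (j(l, G) = -5 + 4 = -1)
-768*j(g(4, 5), 5) = -768*(-1) = 768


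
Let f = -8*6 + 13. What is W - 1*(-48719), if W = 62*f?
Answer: 46549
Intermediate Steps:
f = -35 (f = -48 + 13 = -35)
W = -2170 (W = 62*(-35) = -2170)
W - 1*(-48719) = -2170 - 1*(-48719) = -2170 + 48719 = 46549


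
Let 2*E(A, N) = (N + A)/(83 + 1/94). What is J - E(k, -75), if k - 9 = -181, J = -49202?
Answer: -383911597/7803 ≈ -49201.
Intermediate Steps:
k = -172 (k = 9 - 181 = -172)
E(A, N) = 47*A/7803 + 47*N/7803 (E(A, N) = ((N + A)/(83 + 1/94))/2 = ((A + N)/(83 + 1/94))/2 = ((A + N)/(7803/94))/2 = ((A + N)*(94/7803))/2 = (94*A/7803 + 94*N/7803)/2 = 47*A/7803 + 47*N/7803)
J - E(k, -75) = -49202 - ((47/7803)*(-172) + (47/7803)*(-75)) = -49202 - (-8084/7803 - 1175/2601) = -49202 - 1*(-11609/7803) = -49202 + 11609/7803 = -383911597/7803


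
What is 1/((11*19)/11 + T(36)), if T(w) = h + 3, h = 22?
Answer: 1/44 ≈ 0.022727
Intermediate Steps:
T(w) = 25 (T(w) = 22 + 3 = 25)
1/((11*19)/11 + T(36)) = 1/((11*19)/11 + 25) = 1/(209*(1/11) + 25) = 1/(19 + 25) = 1/44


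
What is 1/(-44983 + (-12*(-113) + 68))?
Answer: -1/43559 ≈ -2.2957e-5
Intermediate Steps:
1/(-44983 + (-12*(-113) + 68)) = 1/(-44983 + (1356 + 68)) = 1/(-44983 + 1424) = 1/(-43559) = -1/43559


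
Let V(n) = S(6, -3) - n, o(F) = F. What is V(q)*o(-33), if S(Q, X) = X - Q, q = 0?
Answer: 297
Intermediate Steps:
V(n) = -9 - n (V(n) = (-3 - 1*6) - n = (-3 - 6) - n = -9 - n)
V(q)*o(-33) = (-9 - 1*0)*(-33) = (-9 + 0)*(-33) = -9*(-33) = 297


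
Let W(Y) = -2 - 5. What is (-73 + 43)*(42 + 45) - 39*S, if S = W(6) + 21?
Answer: -3156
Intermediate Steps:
W(Y) = -7
S = 14 (S = -7 + 21 = 14)
(-73 + 43)*(42 + 45) - 39*S = (-73 + 43)*(42 + 45) - 39*14 = -30*87 - 546 = -2610 - 546 = -3156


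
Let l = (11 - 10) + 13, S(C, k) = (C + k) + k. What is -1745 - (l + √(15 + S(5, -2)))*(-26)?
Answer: -1277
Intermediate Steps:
S(C, k) = C + 2*k
l = 14 (l = 1 + 13 = 14)
-1745 - (l + √(15 + S(5, -2)))*(-26) = -1745 - (14 + √(15 + (5 + 2*(-2))))*(-26) = -1745 - (14 + √(15 + (5 - 4)))*(-26) = -1745 - (14 + √(15 + 1))*(-26) = -1745 - (14 + √16)*(-26) = -1745 - (14 + 4)*(-26) = -1745 - 18*(-26) = -1745 - 1*(-468) = -1745 + 468 = -1277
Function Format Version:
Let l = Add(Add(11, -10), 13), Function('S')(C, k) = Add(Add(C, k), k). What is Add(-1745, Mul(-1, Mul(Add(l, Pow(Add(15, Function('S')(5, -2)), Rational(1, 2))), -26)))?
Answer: -1277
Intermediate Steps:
Function('S')(C, k) = Add(C, Mul(2, k))
l = 14 (l = Add(1, 13) = 14)
Add(-1745, Mul(-1, Mul(Add(l, Pow(Add(15, Function('S')(5, -2)), Rational(1, 2))), -26))) = Add(-1745, Mul(-1, Mul(Add(14, Pow(Add(15, Add(5, Mul(2, -2))), Rational(1, 2))), -26))) = Add(-1745, Mul(-1, Mul(Add(14, Pow(Add(15, Add(5, -4)), Rational(1, 2))), -26))) = Add(-1745, Mul(-1, Mul(Add(14, Pow(Add(15, 1), Rational(1, 2))), -26))) = Add(-1745, Mul(-1, Mul(Add(14, Pow(16, Rational(1, 2))), -26))) = Add(-1745, Mul(-1, Mul(Add(14, 4), -26))) = Add(-1745, Mul(-1, Mul(18, -26))) = Add(-1745, Mul(-1, -468)) = Add(-1745, 468) = -1277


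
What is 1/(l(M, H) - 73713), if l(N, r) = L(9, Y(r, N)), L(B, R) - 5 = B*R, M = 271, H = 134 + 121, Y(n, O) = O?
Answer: -1/71269 ≈ -1.4031e-5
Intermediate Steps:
H = 255
L(B, R) = 5 + B*R
l(N, r) = 5 + 9*N
1/(l(M, H) - 73713) = 1/((5 + 9*271) - 73713) = 1/((5 + 2439) - 73713) = 1/(2444 - 73713) = 1/(-71269) = -1/71269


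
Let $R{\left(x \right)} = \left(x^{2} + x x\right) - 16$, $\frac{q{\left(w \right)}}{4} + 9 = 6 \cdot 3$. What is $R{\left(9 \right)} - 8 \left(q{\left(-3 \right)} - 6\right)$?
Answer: $-94$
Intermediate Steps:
$q{\left(w \right)} = 36$ ($q{\left(w \right)} = -36 + 4 \cdot 6 \cdot 3 = -36 + 4 \cdot 18 = -36 + 72 = 36$)
$R{\left(x \right)} = -16 + 2 x^{2}$ ($R{\left(x \right)} = \left(x^{2} + x^{2}\right) - 16 = 2 x^{2} - 16 = -16 + 2 x^{2}$)
$R{\left(9 \right)} - 8 \left(q{\left(-3 \right)} - 6\right) = \left(-16 + 2 \cdot 9^{2}\right) - 8 \left(36 - 6\right) = \left(-16 + 2 \cdot 81\right) - 240 = \left(-16 + 162\right) - 240 = 146 - 240 = -94$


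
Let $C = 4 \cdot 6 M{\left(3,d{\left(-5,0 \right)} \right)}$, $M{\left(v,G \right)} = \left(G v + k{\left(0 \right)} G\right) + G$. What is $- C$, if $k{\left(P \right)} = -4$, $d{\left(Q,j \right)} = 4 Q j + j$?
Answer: $0$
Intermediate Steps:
$d{\left(Q,j \right)} = j + 4 Q j$ ($d{\left(Q,j \right)} = 4 Q j + j = j + 4 Q j$)
$M{\left(v,G \right)} = - 3 G + G v$ ($M{\left(v,G \right)} = \left(G v - 4 G\right) + G = \left(- 4 G + G v\right) + G = - 3 G + G v$)
$C = 0$ ($C = 4 \cdot 6 \cdot 0 \left(1 + 4 \left(-5\right)\right) \left(-3 + 3\right) = 24 \cdot 0 \left(1 - 20\right) 0 = 24 \cdot 0 \left(-19\right) 0 = 24 \cdot 0 \cdot 0 = 24 \cdot 0 = 0$)
$- C = \left(-1\right) 0 = 0$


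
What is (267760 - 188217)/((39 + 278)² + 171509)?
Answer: 79543/271998 ≈ 0.29244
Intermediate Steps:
(267760 - 188217)/((39 + 278)² + 171509) = 79543/(317² + 171509) = 79543/(100489 + 171509) = 79543/271998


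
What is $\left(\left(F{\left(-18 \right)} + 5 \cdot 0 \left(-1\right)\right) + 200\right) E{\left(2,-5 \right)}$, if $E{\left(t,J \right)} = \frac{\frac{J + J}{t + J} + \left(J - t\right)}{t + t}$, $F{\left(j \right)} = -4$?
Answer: $- \frac{539}{3} \approx -179.67$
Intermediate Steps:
$E{\left(t,J \right)} = \frac{J - t + \frac{2 J}{J + t}}{2 t}$ ($E{\left(t,J \right)} = \frac{\frac{2 J}{J + t} + \left(J - t\right)}{2 t} = \left(\frac{2 J}{J + t} + \left(J - t\right)\right) \frac{1}{2 t} = \left(J - t + \frac{2 J}{J + t}\right) \frac{1}{2 t} = \frac{J - t + \frac{2 J}{J + t}}{2 t}$)
$\left(\left(F{\left(-18 \right)} + 5 \cdot 0 \left(-1\right)\right) + 200\right) E{\left(2,-5 \right)} = \left(\left(-4 + 5 \cdot 0 \left(-1\right)\right) + 200\right) \frac{\left(-5\right)^{2} - 2^{2} + 2 \left(-5\right)}{2 \cdot 2 \left(-5 + 2\right)} = \left(\left(-4 + 0 \left(-1\right)\right) + 200\right) \frac{1}{2} \cdot \frac{1}{2} \frac{1}{-3} \left(25 - 4 - 10\right) = \left(\left(-4 + 0\right) + 200\right) \frac{1}{2} \cdot \frac{1}{2} \left(- \frac{1}{3}\right) \left(25 - 4 - 10\right) = \left(-4 + 200\right) \frac{1}{2} \cdot \frac{1}{2} \left(- \frac{1}{3}\right) 11 = 196 \left(- \frac{11}{12}\right) = - \frac{539}{3}$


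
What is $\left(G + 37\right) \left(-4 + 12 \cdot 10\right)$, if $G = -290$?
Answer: $-29348$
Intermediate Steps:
$\left(G + 37\right) \left(-4 + 12 \cdot 10\right) = \left(-290 + 37\right) \left(-4 + 12 \cdot 10\right) = - 253 \left(-4 + 120\right) = \left(-253\right) 116 = -29348$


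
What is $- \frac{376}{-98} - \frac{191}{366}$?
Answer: $\frac{59449}{17934} \approx 3.3149$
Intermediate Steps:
$- \frac{376}{-98} - \frac{191}{366} = \left(-376\right) \left(- \frac{1}{98}\right) - \frac{191}{366} = \frac{188}{49} - \frac{191}{366} = \frac{59449}{17934}$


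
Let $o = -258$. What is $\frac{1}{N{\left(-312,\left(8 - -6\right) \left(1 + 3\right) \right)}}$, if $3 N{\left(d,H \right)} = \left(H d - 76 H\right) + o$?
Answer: $- \frac{3}{21986} \approx -0.00013645$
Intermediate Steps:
$N{\left(d,H \right)} = -86 - \frac{76 H}{3} + \frac{H d}{3}$ ($N{\left(d,H \right)} = \frac{\left(H d - 76 H\right) - 258}{3} = \frac{\left(- 76 H + H d\right) - 258}{3} = \frac{-258 - 76 H + H d}{3} = -86 - \frac{76 H}{3} + \frac{H d}{3}$)
$\frac{1}{N{\left(-312,\left(8 - -6\right) \left(1 + 3\right) \right)}} = \frac{1}{-86 - \frac{76 \left(8 - -6\right) \left(1 + 3\right)}{3} + \frac{1}{3} \left(8 - -6\right) \left(1 + 3\right) \left(-312\right)} = \frac{1}{-86 - \frac{76 \left(8 + 6\right) 4}{3} + \frac{1}{3} \left(8 + 6\right) 4 \left(-312\right)} = \frac{1}{-86 - \frac{76 \cdot 14 \cdot 4}{3} + \frac{1}{3} \cdot 14 \cdot 4 \left(-312\right)} = \frac{1}{-86 - \frac{4256}{3} + \frac{1}{3} \cdot 56 \left(-312\right)} = \frac{1}{-86 - \frac{4256}{3} - 5824} = \frac{1}{- \frac{21986}{3}} = - \frac{3}{21986}$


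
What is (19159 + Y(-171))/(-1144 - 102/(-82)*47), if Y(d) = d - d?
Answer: -785519/44507 ≈ -17.649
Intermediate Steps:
Y(d) = 0
(19159 + Y(-171))/(-1144 - 102/(-82)*47) = (19159 + 0)/(-1144 - 102/(-82)*47) = 19159/(-1144 - 102*(-1/82)*47) = 19159/(-1144 + (51/41)*47) = 19159/(-1144 + 2397/41) = 19159/(-44507/41) = 19159*(-41/44507) = -785519/44507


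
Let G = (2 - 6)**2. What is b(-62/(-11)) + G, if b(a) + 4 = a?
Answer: 194/11 ≈ 17.636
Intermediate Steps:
G = 16 (G = (-4)**2 = 16)
b(a) = -4 + a
b(-62/(-11)) + G = (-4 - 62/(-11)) + 16 = (-4 - 62*(-1/11)) + 16 = (-4 + 62/11) + 16 = 18/11 + 16 = 194/11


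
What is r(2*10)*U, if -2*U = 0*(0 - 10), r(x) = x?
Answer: 0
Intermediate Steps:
U = 0 (U = -0*(0 - 10) = -0*(-10) = -½*0 = 0)
r(2*10)*U = (2*10)*0 = 20*0 = 0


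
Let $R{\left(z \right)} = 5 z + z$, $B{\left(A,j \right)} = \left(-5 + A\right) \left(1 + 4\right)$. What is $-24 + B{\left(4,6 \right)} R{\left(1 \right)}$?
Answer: $-54$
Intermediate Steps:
$B{\left(A,j \right)} = -25 + 5 A$ ($B{\left(A,j \right)} = \left(-5 + A\right) 5 = -25 + 5 A$)
$R{\left(z \right)} = 6 z$
$-24 + B{\left(4,6 \right)} R{\left(1 \right)} = -24 + \left(-25 + 5 \cdot 4\right) 6 \cdot 1 = -24 + \left(-25 + 20\right) 6 = -24 - 30 = -54$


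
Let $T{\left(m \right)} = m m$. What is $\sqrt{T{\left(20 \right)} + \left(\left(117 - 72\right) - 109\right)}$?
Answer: $4 \sqrt{21} \approx 18.33$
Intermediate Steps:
$T{\left(m \right)} = m^{2}$
$\sqrt{T{\left(20 \right)} + \left(\left(117 - 72\right) - 109\right)} = \sqrt{20^{2} + \left(\left(117 - 72\right) - 109\right)} = \sqrt{400 + \left(45 - 109\right)} = \sqrt{400 - 64} = \sqrt{336} = 4 \sqrt{21}$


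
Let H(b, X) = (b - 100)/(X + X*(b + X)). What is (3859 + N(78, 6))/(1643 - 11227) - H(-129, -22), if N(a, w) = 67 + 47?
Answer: -2729041/7906800 ≈ -0.34515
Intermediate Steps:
N(a, w) = 114
H(b, X) = (-100 + b)/(X + X*(X + b))
(3859 + N(78, 6))/(1643 - 11227) - H(-129, -22) = (3859 + 114)/(1643 - 11227) - (-100 - 129)/((-22)*(1 - 22 - 129)) = 3973/(-9584) - (-1)*(-229)/(22*(-150)) = 3973*(-1/9584) - (-1)*(-1)*(-229)/(22*150) = -3973/9584 - 1*(-229/3300) = -3973/9584 + 229/3300 = -2729041/7906800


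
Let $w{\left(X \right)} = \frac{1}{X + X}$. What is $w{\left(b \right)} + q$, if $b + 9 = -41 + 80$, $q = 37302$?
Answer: $\frac{2238121}{60} \approx 37302.0$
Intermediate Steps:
$b = 30$ ($b = -9 + \left(-41 + 80\right) = -9 + 39 = 30$)
$w{\left(X \right)} = \frac{1}{2 X}$
$w{\left(b \right)} + q = \frac{1}{2 \cdot 30} + 37302 = \frac{1}{2} \cdot \frac{1}{30} + 37302 = \frac{1}{60} + 37302 = \frac{2238121}{60}$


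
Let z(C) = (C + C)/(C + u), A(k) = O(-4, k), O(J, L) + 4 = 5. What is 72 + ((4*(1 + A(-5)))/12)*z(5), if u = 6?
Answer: 2396/33 ≈ 72.606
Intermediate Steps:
O(J, L) = 1 (O(J, L) = -4 + 5 = 1)
A(k) = 1
z(C) = 2*C/(6 + C) (z(C) = (C + C)/(C + 6) = (2*C)/(6 + C) = 2*C/(6 + C))
72 + ((4*(1 + A(-5)))/12)*z(5) = 72 + ((4*(1 + 1))/12)*(2*5/(6 + 5)) = 72 + ((4*2)*(1/12))*(2*5/11) = 72 + (8*(1/12))*(2*5*(1/11)) = 72 + (2/3)*(10/11) = 72 + 20/33 = 2396/33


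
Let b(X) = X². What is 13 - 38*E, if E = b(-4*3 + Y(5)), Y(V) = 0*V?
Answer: -5459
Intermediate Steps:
Y(V) = 0
E = 144 (E = (-4*3 + 0)² = (-12 + 0)² = (-12)² = 144)
13 - 38*E = 13 - 38*144 = 13 - 5472 = -5459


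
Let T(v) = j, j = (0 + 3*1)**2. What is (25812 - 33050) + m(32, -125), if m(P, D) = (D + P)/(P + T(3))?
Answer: -296851/41 ≈ -7240.3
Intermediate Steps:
j = 9 (j = (0 + 3)**2 = 3**2 = 9)
T(v) = 9
m(P, D) = (D + P)/(9 + P) (m(P, D) = (D + P)/(P + 9) = (D + P)/(9 + P))
(25812 - 33050) + m(32, -125) = (25812 - 33050) + (-125 + 32)/(9 + 32) = -7238 - 93/41 = -296851/41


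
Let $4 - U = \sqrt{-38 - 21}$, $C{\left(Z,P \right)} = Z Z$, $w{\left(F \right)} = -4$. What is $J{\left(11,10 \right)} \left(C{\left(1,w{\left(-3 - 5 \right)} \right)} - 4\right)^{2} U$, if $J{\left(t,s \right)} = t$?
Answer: $396 - 99 i \sqrt{59} \approx 396.0 - 760.43 i$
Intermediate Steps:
$C{\left(Z,P \right)} = Z^{2}$
$U = 4 - i \sqrt{59}$ ($U = 4 - \sqrt{-38 - 21} = 4 - \sqrt{-59} = 4 - i \sqrt{59} \approx 4.0 - 7.6811 i$)
$J{\left(11,10 \right)} \left(C{\left(1,w{\left(-3 - 5 \right)} \right)} - 4\right)^{2} U = 11 \left(1^{2} - 4\right)^{2} \left(4 - i \sqrt{59}\right) = 11 \left(1 - 4\right)^{2} \left(4 - i \sqrt{59}\right) = 11 \left(-3\right)^{2} \left(4 - i \sqrt{59}\right) = 11 \cdot 9 \left(4 - i \sqrt{59}\right) = 99 \left(4 - i \sqrt{59}\right) = 396 - 99 i \sqrt{59}$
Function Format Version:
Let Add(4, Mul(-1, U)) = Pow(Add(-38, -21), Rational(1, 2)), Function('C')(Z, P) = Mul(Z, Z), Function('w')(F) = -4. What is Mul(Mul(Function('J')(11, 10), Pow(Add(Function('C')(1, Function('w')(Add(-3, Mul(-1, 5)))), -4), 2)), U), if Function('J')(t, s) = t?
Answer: Add(396, Mul(-99, I, Pow(59, Rational(1, 2)))) ≈ Add(396.00, Mul(-760.43, I))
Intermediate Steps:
Function('C')(Z, P) = Pow(Z, 2)
U = Add(4, Mul(-1, I, Pow(59, Rational(1, 2)))) (U = Add(4, Mul(-1, Pow(Add(-38, -21), Rational(1, 2)))) = Add(4, Mul(-1, Pow(-59, Rational(1, 2)))) = Add(4, Mul(-1, Mul(I, Pow(59, Rational(1, 2))))) = Add(4, Mul(-1, I, Pow(59, Rational(1, 2)))) ≈ Add(4.0000, Mul(-7.6811, I)))
Mul(Mul(Function('J')(11, 10), Pow(Add(Function('C')(1, Function('w')(Add(-3, Mul(-1, 5)))), -4), 2)), U) = Mul(Mul(11, Pow(Add(Pow(1, 2), -4), 2)), Add(4, Mul(-1, I, Pow(59, Rational(1, 2))))) = Mul(Mul(11, Pow(Add(1, -4), 2)), Add(4, Mul(-1, I, Pow(59, Rational(1, 2))))) = Mul(Mul(11, Pow(-3, 2)), Add(4, Mul(-1, I, Pow(59, Rational(1, 2))))) = Mul(Mul(11, 9), Add(4, Mul(-1, I, Pow(59, Rational(1, 2))))) = Mul(99, Add(4, Mul(-1, I, Pow(59, Rational(1, 2))))) = Add(396, Mul(-99, I, Pow(59, Rational(1, 2))))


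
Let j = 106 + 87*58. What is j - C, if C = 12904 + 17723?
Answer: -25475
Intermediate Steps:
j = 5152 (j = 106 + 5046 = 5152)
C = 30627
j - C = 5152 - 1*30627 = 5152 - 30627 = -25475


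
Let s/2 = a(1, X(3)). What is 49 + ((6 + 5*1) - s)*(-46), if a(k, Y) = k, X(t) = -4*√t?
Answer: -365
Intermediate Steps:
s = 2 (s = 2*1 = 2)
49 + ((6 + 5*1) - s)*(-46) = 49 + ((6 + 5*1) - 1*2)*(-46) = 49 + ((6 + 5) - 2)*(-46) = 49 + (11 - 2)*(-46) = 49 + 9*(-46) = 49 - 414 = -365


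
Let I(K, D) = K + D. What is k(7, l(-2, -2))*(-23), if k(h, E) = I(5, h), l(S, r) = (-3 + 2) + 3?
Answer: -276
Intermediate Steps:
l(S, r) = 2 (l(S, r) = -1 + 3 = 2)
I(K, D) = D + K
k(h, E) = 5 + h (k(h, E) = h + 5 = 5 + h)
k(7, l(-2, -2))*(-23) = (5 + 7)*(-23) = 12*(-23) = -276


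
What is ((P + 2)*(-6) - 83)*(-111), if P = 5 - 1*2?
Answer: 12543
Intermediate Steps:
P = 3 (P = 5 - 2 = 3)
((P + 2)*(-6) - 83)*(-111) = ((3 + 2)*(-6) - 83)*(-111) = (5*(-6) - 83)*(-111) = (-30 - 83)*(-111) = -113*(-111) = 12543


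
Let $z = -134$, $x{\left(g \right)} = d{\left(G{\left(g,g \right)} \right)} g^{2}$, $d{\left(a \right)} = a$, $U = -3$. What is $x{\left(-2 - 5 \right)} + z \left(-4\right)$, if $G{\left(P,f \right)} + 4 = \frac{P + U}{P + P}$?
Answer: $375$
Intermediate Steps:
$G{\left(P,f \right)} = -4 + \frac{-3 + P}{2 P}$ ($G{\left(P,f \right)} = -4 + \frac{P - 3}{P + P} = -4 + \frac{-3 + P}{2 P}$)
$x{\left(g \right)} = \frac{g \left(-3 - 7 g\right)}{2}$ ($x{\left(g \right)} = \frac{-3 - 7 g}{2 g} g^{2} = \frac{g \left(-3 - 7 g\right)}{2}$)
$x{\left(-2 - 5 \right)} + z \left(-4\right) = - \frac{\left(-2 - 5\right) \left(3 + 7 \left(-2 - 5\right)\right)}{2} - -536 = - \frac{\left(-2 - 5\right) \left(3 + 7 \left(-2 - 5\right)\right)}{2} + 536 = \left(- \frac{1}{2}\right) \left(-7\right) \left(3 + 7 \left(-7\right)\right) + 536 = \left(- \frac{1}{2}\right) \left(-7\right) \left(3 - 49\right) + 536 = \left(- \frac{1}{2}\right) \left(-7\right) \left(-46\right) + 536 = -161 + 536 = 375$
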